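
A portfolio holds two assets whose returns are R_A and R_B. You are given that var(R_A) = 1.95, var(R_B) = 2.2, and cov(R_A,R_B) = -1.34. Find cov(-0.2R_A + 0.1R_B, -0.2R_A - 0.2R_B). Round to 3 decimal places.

0.007

cov(-0.2R_A + 0.1R_B, -0.2R_A - 0.2R_B) = (-0.2)(-0.2)var(R_A) + (0.1)(-0.2)var(R_B) + [(-0.2)(-0.2) + (0.1)(-0.2)]cov(R_A,R_B)
= 0.04·1.95 + -0.02·2.2 + 0.02·-1.34 = 0.0072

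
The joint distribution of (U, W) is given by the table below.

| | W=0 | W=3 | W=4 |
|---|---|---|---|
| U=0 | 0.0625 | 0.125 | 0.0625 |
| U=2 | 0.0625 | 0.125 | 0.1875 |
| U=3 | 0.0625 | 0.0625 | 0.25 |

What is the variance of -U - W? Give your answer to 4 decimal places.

4.1523

E[U] = 1.875,  E[W] = 2.9375,  E[UW] = 5.8125
var(U) = 4.875 − (1.875)² = 1.359375;  var(W) = 10.8125 − (2.9375)² = 2.18359375
Cov(U,W) = 5.8125 − (1.875)(2.9375) = 0.3046875
var(-U - W) = (-1)²·1.359375 + (-1)²·2.18359375 + 2·(-1)·(-1)·0.3046875 = 4.15234375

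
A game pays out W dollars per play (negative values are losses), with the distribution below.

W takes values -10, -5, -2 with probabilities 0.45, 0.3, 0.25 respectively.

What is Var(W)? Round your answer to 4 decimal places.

E[W] = (-10)(0.45) + (-5)(0.3) + (-2)(0.25) = -6.5
E[W²] = (-10)²(0.45) + (-5)²(0.3) + (-2)²(0.25) = 53.5
Var(W) = E[W²] − (E[W])² = 53.5 − (-6.5)² = 11.25

11.2500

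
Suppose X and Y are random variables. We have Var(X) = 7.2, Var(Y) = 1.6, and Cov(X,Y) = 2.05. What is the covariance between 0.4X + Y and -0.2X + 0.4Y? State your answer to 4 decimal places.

Cov(0.4X + Y, -0.2X + 0.4Y) = (0.4)(-0.2)Var(X) + (1)(0.4)Var(Y) + [(0.4)(0.4) + (1)(-0.2)]Cov(X,Y)
= -0.08·7.2 + 0.4·1.6 + -0.04·2.05 = -0.018

-0.0180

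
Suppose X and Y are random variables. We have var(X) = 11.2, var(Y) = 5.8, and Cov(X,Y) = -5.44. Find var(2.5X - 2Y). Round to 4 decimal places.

var(2.5X - 2Y) = (2.5)²·var(X) + (-2)²·var(Y) + 2·(2.5)·(-2)·Cov(X,Y)
= 6.25·11.2 + 4·5.8 + -10·-5.44 = 147.6

147.6000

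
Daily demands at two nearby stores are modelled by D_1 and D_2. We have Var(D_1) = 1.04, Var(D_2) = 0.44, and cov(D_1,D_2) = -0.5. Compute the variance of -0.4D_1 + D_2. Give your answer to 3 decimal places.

Var(-0.4D_1 + D_2) = (-0.4)²·Var(D_1) + (1)²·Var(D_2) + 2·(-0.4)·(1)·cov(D_1,D_2)
= 0.16·1.04 + 1·0.44 + -0.8·-0.5 = 1.0064

1.006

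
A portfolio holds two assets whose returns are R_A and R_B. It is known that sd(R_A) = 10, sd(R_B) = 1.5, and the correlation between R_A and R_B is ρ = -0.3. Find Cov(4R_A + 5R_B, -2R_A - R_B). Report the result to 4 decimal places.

-748.2500

Var(R_A) = (10)² = 100;  Var(R_B) = (1.5)² = 2.25
Cov(R_A,R_B) = ρ·sd(R_A)·sd(R_B) = -0.3·10·1.5 = -4.5
Cov(4R_A + 5R_B, -2R_A - R_B) = (4)(-2)Var(R_A) + (5)(-1)Var(R_B) + [(4)(-1) + (5)(-2)]Cov(R_A,R_B)
= -8·100 + -5·2.25 + -14·-4.5 = -748.25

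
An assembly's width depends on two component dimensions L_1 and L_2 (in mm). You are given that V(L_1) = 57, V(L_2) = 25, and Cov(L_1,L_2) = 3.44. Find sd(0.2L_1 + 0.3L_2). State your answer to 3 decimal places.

V(0.2L_1 + 0.3L_2) = (0.2)²·V(L_1) + (0.3)²·V(L_2) + 2·(0.2)·(0.3)·Cov(L_1,L_2)
= 0.04·57 + 0.09·25 + 0.12·3.44 = 4.9428
sd(0.2L_1 + 0.3L_2) = √4.9428 ≈ 2.223

2.223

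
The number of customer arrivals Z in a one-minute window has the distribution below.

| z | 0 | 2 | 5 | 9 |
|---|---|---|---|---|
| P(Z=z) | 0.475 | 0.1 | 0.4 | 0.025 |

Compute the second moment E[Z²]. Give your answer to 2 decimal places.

12.43

E[Z²] = (0)²(0.475) + (2)²(0.1) + (5)²(0.4) + (9)²(0.025) = 12.425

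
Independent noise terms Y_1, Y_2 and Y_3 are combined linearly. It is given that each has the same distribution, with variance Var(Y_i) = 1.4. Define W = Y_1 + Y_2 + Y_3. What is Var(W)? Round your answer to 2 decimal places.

By independence, Var(W) = (1)²Var(Y_1) + (1)²Var(Y_2) + (1)²Var(Y_3)
= (1)²·1.4 + (1)²·1.4 + (1)²·1.4 = 4.2

4.20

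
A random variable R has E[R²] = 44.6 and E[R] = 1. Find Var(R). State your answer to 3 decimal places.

Var(R) = 44.6 − (1)² = 43.6

43.600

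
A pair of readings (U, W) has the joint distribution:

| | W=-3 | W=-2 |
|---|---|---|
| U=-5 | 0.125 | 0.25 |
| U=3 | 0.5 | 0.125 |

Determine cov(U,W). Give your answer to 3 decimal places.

E[U] = 0,  E[W] = -2.625
E[UW] = -0.875
cov(U,W) = E[UW] − E[U]E[W] = -0.875 − (0)(-2.625) = -0.875

-0.875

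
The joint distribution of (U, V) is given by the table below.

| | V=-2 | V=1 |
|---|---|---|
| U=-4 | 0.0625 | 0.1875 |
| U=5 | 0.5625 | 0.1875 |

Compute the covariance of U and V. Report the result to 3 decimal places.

E[U] = 2.75,  E[V] = -0.875
E[UV] = -4.9375
cov(U,V) = E[UV] − E[U]E[V] = -4.9375 − (2.75)(-0.875) = -2.53125

-2.531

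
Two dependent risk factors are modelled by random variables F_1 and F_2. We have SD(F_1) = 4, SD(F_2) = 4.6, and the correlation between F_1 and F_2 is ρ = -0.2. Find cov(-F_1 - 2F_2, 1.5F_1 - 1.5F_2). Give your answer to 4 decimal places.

var(F_1) = (4)² = 16;  var(F_2) = (4.6)² = 21.16
cov(F_1,F_2) = ρ·SD(F_1)·SD(F_2) = -0.2·4·4.6 = -3.68
cov(-F_1 - 2F_2, 1.5F_1 - 1.5F_2) = (-1)(1.5)var(F_1) + (-2)(-1.5)var(F_2) + [(-1)(-1.5) + (-2)(1.5)]cov(F_1,F_2)
= -1.5·16 + 3·21.16 + -1.5·-3.68 = 45

45.0000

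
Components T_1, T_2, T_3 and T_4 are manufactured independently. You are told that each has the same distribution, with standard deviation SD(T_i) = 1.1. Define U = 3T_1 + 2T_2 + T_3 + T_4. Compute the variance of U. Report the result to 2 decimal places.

18.15

Var(T_i) = (1.1)² = 1.21
By independence, Var(U) = (3)²Var(T_1) + (2)²Var(T_2) + (1)²Var(T_3) + (1)²Var(T_4)
= (3)²·1.21 + (2)²·1.21 + (1)²·1.21 + (1)²·1.21 = 18.15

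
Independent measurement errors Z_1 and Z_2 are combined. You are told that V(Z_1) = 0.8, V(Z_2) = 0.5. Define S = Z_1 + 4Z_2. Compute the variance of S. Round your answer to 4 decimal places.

8.8000

By independence, V(S) = (1)²V(Z_1) + (4)²V(Z_2)
= (1)²·0.8 + (4)²·0.5 = 8.8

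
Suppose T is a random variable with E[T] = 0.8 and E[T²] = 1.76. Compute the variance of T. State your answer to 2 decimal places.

Var(T) = 1.76 − (0.8)² = 1.12

1.12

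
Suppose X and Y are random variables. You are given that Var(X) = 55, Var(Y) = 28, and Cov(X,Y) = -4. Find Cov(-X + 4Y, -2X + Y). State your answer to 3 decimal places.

Cov(-X + 4Y, -2X + Y) = (-1)(-2)Var(X) + (4)(1)Var(Y) + [(-1)(1) + (4)(-2)]Cov(X,Y)
= 2·55 + 4·28 + -9·-4 = 258

258.000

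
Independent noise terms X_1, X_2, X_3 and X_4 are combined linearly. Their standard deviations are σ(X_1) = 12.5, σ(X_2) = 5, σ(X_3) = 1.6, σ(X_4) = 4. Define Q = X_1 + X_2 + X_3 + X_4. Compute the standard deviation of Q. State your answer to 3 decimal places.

Var(X_1) = 156.25, Var(X_2) = 25, Var(X_3) = 2.56, Var(X_4) = 16
By independence, Var(Q) = (1)²Var(X_1) + (1)²Var(X_2) + (1)²Var(X_3) + (1)²Var(X_4)
= (1)²·156.25 + (1)²·25 + (1)²·2.56 + (1)²·16 = 199.81
σ(Q) = √199.81 ≈ 14.135

14.135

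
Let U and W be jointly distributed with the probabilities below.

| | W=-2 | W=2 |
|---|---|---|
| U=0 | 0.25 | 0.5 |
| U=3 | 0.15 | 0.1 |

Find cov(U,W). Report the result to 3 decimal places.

-0.600

E[U] = 0.75,  E[W] = 0.4
E[UW] = -0.3
cov(U,W) = E[UW] − E[U]E[W] = -0.3 − (0.75)(0.4) = -0.6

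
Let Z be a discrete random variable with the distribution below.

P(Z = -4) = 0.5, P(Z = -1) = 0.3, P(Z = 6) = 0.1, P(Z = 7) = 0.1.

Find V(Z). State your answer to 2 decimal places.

15.80

E[Z] = (-4)(0.5) + (-1)(0.3) + (6)(0.1) + (7)(0.1) = -1
E[Z²] = (-4)²(0.5) + (-1)²(0.3) + (6)²(0.1) + (7)²(0.1) = 16.8
V(Z) = E[Z²] − (E[Z])² = 16.8 − (-1)² = 15.8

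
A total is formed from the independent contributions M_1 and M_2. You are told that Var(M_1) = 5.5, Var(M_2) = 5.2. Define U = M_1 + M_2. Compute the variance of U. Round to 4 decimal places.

10.7000

By independence, Var(U) = (1)²Var(M_1) + (1)²Var(M_2)
= (1)²·5.5 + (1)²·5.2 = 10.7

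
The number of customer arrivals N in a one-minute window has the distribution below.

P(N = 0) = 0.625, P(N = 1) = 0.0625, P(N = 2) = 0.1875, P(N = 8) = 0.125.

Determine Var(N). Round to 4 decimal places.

6.7461

E[N] = (0)(0.625) + (1)(0.0625) + (2)(0.1875) + (8)(0.125) = 1.4375
E[N²] = (0)²(0.625) + (1)²(0.0625) + (2)²(0.1875) + (8)²(0.125) = 8.8125
Var(N) = E[N²] − (E[N])² = 8.8125 − (1.4375)² = 6.74609375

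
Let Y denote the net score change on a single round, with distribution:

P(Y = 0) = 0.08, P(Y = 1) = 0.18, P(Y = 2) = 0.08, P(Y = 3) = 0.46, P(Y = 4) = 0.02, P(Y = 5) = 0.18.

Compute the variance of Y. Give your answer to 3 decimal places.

2.170

E[Y] = (0)(0.08) + (1)(0.18) + (2)(0.08) + (3)(0.46) + (4)(0.02) + (5)(0.18) = 2.7
E[Y²] = (0)²(0.08) + (1)²(0.18) + (2)²(0.08) + (3)²(0.46) + (4)²(0.02) + (5)²(0.18) = 9.46
var(Y) = E[Y²] − (E[Y])² = 9.46 − (2.7)² = 2.17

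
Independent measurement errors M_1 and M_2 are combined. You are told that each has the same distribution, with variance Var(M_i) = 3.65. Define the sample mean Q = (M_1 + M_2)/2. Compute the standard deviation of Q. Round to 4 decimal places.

By independence, Var(Q) = (0.5)²Var(M_1) + (0.5)²Var(M_2)
= (0.5)²·3.65 + (0.5)²·3.65 = 1.825
SD(Q) = √1.825 ≈ 1.3509

1.3509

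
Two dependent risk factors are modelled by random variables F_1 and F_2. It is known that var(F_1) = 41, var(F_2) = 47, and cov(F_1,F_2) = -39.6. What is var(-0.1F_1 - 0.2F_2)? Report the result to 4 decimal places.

var(-0.1F_1 - 0.2F_2) = (-0.1)²·var(F_1) + (-0.2)²·var(F_2) + 2·(-0.1)·(-0.2)·cov(F_1,F_2)
= 0.01·41 + 0.04·47 + 0.04·-39.6 = 0.706

0.7060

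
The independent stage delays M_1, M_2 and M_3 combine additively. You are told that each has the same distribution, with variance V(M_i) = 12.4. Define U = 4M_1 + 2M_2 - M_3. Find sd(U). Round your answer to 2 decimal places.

By independence, V(U) = (4)²V(M_1) + (2)²V(M_2) + (-1)²V(M_3)
= (4)²·12.4 + (2)²·12.4 + (-1)²·12.4 = 260.4
sd(U) = √260.4 ≈ 16.14

16.14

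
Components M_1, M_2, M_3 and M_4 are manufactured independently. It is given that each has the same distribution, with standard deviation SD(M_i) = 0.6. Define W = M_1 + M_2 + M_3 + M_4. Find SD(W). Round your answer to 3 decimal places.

var(M_i) = (0.6)² = 0.36
By independence, var(W) = (1)²var(M_1) + (1)²var(M_2) + (1)²var(M_3) + (1)²var(M_4)
= (1)²·0.36 + (1)²·0.36 + (1)²·0.36 + (1)²·0.36 = 1.44
SD(W) = √1.44 ≈ 1.200

1.200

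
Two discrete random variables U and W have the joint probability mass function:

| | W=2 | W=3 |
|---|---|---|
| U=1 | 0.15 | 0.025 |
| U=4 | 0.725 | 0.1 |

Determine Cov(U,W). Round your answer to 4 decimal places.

-0.0094

E[U] = 3.475,  E[W] = 2.125
E[UW] = 7.375
Cov(U,W) = E[UW] − E[U]E[W] = 7.375 − (3.475)(2.125) = -0.009375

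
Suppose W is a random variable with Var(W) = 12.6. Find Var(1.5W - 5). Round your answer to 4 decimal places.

28.3500

Var(1.5W - 5) = (1.5)²·Var(W) = 2.25·12.6 = 28.35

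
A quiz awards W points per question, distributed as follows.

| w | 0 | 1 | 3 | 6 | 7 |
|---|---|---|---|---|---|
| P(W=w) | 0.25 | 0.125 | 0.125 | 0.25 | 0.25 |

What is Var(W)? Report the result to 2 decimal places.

8.44

E[W] = (0)(0.25) + (1)(0.125) + (3)(0.125) + (6)(0.25) + (7)(0.25) = 3.75
E[W²] = (0)²(0.25) + (1)²(0.125) + (3)²(0.125) + (6)²(0.25) + (7)²(0.25) = 22.5
Var(W) = E[W²] − (E[W])² = 22.5 − (3.75)² = 8.4375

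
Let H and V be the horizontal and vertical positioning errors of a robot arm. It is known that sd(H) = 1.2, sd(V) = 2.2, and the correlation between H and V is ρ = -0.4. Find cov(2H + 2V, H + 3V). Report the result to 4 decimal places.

var(H) = (1.2)² = 1.44;  var(V) = (2.2)² = 4.84
cov(H,V) = ρ·sd(H)·sd(V) = -0.4·1.2·2.2 = -1.056
cov(2H + 2V, H + 3V) = (2)(1)var(H) + (2)(3)var(V) + [(2)(3) + (2)(1)]cov(H,V)
= 2·1.44 + 6·4.84 + 8·-1.056 = 23.472

23.4720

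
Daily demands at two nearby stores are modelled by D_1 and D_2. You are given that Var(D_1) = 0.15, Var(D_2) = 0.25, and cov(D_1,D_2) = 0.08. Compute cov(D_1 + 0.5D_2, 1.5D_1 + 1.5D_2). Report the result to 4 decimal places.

cov(D_1 + 0.5D_2, 1.5D_1 + 1.5D_2) = (1)(1.5)Var(D_1) + (0.5)(1.5)Var(D_2) + [(1)(1.5) + (0.5)(1.5)]cov(D_1,D_2)
= 1.5·0.15 + 0.75·0.25 + 2.25·0.08 = 0.5925

0.5925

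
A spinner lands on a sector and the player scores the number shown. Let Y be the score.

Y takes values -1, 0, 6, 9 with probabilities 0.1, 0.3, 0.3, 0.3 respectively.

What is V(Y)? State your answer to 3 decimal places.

E[Y] = (-1)(0.1) + (0)(0.3) + (6)(0.3) + (9)(0.3) = 4.4
E[Y²] = (-1)²(0.1) + (0)²(0.3) + (6)²(0.3) + (9)²(0.3) = 35.2
V(Y) = E[Y²] − (E[Y])² = 35.2 − (4.4)² = 15.84

15.840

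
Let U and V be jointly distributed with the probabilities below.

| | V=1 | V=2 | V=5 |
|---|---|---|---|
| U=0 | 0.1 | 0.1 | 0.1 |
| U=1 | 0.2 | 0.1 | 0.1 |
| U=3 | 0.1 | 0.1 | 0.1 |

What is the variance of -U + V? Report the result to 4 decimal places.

E[U] = 1.3,  E[V] = 2.5,  E[UV] = 3.3
var(U) = 3.1 − (1.3)² = 1.41;  var(V) = 9.1 − (2.5)² = 2.85
Cov(U,V) = 3.3 − (1.3)(2.5) = 0.05
var(-U + V) = (-1)²·1.41 + (1)²·2.85 + 2·(-1)·(1)·0.05 = 4.16

4.1600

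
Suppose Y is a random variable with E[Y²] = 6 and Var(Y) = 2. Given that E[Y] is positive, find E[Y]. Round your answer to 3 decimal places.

(E[Y])² = E[Y²] − Var(Y) = 6 − 2 = 4
E[Y] = √4 = 2

2.000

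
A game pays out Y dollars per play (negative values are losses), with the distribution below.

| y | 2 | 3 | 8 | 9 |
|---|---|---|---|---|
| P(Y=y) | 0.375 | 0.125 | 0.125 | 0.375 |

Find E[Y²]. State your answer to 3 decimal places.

E[Y²] = (2)²(0.375) + (3)²(0.125) + (8)²(0.125) + (9)²(0.375) = 41

41.000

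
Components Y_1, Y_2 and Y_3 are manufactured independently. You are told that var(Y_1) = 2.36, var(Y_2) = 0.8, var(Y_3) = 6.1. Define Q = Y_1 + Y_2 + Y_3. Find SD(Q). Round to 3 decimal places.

3.043

By independence, var(Q) = (1)²var(Y_1) + (1)²var(Y_2) + (1)²var(Y_3)
= (1)²·2.36 + (1)²·0.8 + (1)²·6.1 = 9.26
SD(Q) = √9.26 ≈ 3.043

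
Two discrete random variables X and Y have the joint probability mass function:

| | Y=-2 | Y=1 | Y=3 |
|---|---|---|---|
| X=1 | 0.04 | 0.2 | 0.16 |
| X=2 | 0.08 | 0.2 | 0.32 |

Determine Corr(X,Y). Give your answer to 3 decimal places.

0.050

E[X] = 1.6,  E[Y] = 1.6
E[XY] = 2.6
Cov(X,Y) = E[XY] − E[X]E[Y] = 2.6 − (1.6)(1.6) = 0.04
var(X) = 0.24,  var(Y) = 2.64
ρ = 0.04 / √(0.24·2.64) ≈ 0.050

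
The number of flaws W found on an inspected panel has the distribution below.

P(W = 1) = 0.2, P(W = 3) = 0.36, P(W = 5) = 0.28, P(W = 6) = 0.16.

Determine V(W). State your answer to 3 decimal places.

E[W] = (1)(0.2) + (3)(0.36) + (5)(0.28) + (6)(0.16) = 3.64
E[W²] = (1)²(0.2) + (3)²(0.36) + (5)²(0.28) + (6)²(0.16) = 16.2
V(W) = E[W²] − (E[W])² = 16.2 − (3.64)² = 2.9504

2.950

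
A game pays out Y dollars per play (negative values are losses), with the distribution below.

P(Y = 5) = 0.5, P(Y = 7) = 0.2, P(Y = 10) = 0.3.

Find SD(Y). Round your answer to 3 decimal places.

E[Y] = (5)(0.5) + (7)(0.2) + (10)(0.3) = 6.9
E[Y²] = (5)²(0.5) + (7)²(0.2) + (10)²(0.3) = 52.3
V(Y) = E[Y²] − (E[Y])² = 52.3 − (6.9)² = 4.69
SD(Y) = √4.69 ≈ 2.166

2.166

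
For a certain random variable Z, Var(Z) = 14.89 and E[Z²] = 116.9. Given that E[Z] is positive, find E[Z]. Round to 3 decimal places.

10.100

(E[Z])² = E[Z²] − Var(Z) = 116.9 − 14.89 = 102.01
E[Z] = √102.01 = 10.1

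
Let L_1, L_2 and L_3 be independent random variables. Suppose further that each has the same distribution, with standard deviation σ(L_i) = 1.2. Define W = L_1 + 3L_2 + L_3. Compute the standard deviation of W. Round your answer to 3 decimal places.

Var(L_i) = (1.2)² = 1.44
By independence, Var(W) = (1)²Var(L_1) + (3)²Var(L_2) + (1)²Var(L_3)
= (1)²·1.44 + (3)²·1.44 + (1)²·1.44 = 15.84
σ(W) = √15.84 ≈ 3.980

3.980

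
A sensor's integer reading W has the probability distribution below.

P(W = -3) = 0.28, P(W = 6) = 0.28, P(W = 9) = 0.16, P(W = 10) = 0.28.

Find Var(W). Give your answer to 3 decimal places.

27.754

E[W] = (-3)(0.28) + (6)(0.28) + (9)(0.16) + (10)(0.28) = 5.08
E[W²] = (-3)²(0.28) + (6)²(0.28) + (9)²(0.16) + (10)²(0.28) = 53.56
Var(W) = E[W²] − (E[W])² = 53.56 − (5.08)² = 27.7536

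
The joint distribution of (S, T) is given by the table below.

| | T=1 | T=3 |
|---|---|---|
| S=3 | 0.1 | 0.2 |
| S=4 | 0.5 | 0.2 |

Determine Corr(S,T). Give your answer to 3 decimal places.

E[S] = 3.7,  E[T] = 1.8
E[ST] = 6.5
Cov(S,T) = E[ST] − E[S]E[T] = 6.5 − (3.7)(1.8) = -0.16
Var(S) = 0.21,  Var(T) = 0.96
ρ = -0.16 / √(0.21·0.96) ≈ -0.356

-0.356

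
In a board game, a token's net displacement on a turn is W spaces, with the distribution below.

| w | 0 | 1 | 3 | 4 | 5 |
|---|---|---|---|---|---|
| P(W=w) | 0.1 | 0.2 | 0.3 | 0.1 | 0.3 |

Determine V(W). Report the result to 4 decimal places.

3.0000

E[W] = (0)(0.1) + (1)(0.2) + (3)(0.3) + (4)(0.1) + (5)(0.3) = 3
E[W²] = (0)²(0.1) + (1)²(0.2) + (3)²(0.3) + (4)²(0.1) + (5)²(0.3) = 12
V(W) = E[W²] − (E[W])² = 12 − (3)² = 3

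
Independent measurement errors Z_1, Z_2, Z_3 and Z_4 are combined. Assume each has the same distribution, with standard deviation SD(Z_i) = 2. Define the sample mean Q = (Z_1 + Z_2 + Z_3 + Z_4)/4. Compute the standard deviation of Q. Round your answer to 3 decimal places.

Var(Z_i) = (2)² = 4
By independence, Var(Q) = (0.25)²Var(Z_1) + (0.25)²Var(Z_2) + (0.25)²Var(Z_3) + (0.25)²Var(Z_4)
= (0.25)²·4 + (0.25)²·4 + (0.25)²·4 + (0.25)²·4 = 1
SD(Q) = √1 ≈ 1.000

1.000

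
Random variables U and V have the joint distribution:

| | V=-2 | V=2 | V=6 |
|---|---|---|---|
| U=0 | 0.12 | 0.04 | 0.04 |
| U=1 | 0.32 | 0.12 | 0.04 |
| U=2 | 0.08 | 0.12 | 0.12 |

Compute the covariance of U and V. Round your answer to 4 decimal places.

E[U] = 1.12,  E[V] = 0.72
E[UV] = 1.44
Cov(U,V) = E[UV] − E[U]E[V] = 1.44 − (1.12)(0.72) = 0.6336

0.6336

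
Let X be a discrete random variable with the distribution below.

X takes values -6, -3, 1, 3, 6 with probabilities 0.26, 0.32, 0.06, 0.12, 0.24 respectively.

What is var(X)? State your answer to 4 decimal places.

21.5844

E[X] = (-6)(0.26) + (-3)(0.32) + (1)(0.06) + (3)(0.12) + (6)(0.24) = -0.66
E[X²] = (-6)²(0.26) + (-3)²(0.32) + (1)²(0.06) + (3)²(0.12) + (6)²(0.24) = 22.02
var(X) = E[X²] − (E[X])² = 22.02 − (-0.66)² = 21.5844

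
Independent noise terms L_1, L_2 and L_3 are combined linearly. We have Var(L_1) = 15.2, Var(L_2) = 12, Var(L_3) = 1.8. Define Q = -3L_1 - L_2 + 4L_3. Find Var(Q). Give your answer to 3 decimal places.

By independence, Var(Q) = (-3)²Var(L_1) + (-1)²Var(L_2) + (4)²Var(L_3)
= (-3)²·15.2 + (-1)²·12 + (4)²·1.8 = 177.6

177.600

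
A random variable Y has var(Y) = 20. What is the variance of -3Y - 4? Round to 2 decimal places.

var(-3Y - 4) = (-3)²·var(Y) = 9·20 = 180

180.00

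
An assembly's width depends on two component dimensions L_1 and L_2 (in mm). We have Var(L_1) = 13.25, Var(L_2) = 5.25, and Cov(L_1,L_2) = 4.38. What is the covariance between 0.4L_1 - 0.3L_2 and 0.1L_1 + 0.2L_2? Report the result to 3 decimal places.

Cov(0.4L_1 - 0.3L_2, 0.1L_1 + 0.2L_2) = (0.4)(0.1)Var(L_1) + (-0.3)(0.2)Var(L_2) + [(0.4)(0.2) + (-0.3)(0.1)]Cov(L_1,L_2)
= 0.04·13.25 + -0.06·5.25 + 0.05·4.38 = 0.434

0.434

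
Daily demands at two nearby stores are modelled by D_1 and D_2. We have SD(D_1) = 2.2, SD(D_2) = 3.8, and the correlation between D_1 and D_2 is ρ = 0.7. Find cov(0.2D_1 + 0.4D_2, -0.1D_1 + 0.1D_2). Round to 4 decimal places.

Var(D_1) = (2.2)² = 4.84;  Var(D_2) = (3.8)² = 14.44
cov(D_1,D_2) = ρ·SD(D_1)·SD(D_2) = 0.7·2.2·3.8 = 5.852
cov(0.2D_1 + 0.4D_2, -0.1D_1 + 0.1D_2) = (0.2)(-0.1)Var(D_1) + (0.4)(0.1)Var(D_2) + [(0.2)(0.1) + (0.4)(-0.1)]cov(D_1,D_2)
= -0.02·4.84 + 0.04·14.44 + -0.02·5.852 = 0.36376

0.3638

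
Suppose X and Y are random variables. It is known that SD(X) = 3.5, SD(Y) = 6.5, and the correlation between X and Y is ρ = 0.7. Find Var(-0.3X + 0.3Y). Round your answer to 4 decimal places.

Var(X) = (3.5)² = 12.25;  Var(Y) = (6.5)² = 42.25
cov(X,Y) = ρ·SD(X)·SD(Y) = 0.7·3.5·6.5 = 15.925
Var(-0.3X + 0.3Y) = (-0.3)²·Var(X) + (0.3)²·Var(Y) + 2·(-0.3)·(0.3)·cov(X,Y)
= 0.09·12.25 + 0.09·42.25 + -0.18·15.925 = 2.0385

2.0385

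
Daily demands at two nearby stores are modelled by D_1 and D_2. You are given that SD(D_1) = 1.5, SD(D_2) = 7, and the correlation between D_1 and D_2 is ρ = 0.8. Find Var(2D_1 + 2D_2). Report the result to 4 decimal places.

272.2000

Var(D_1) = (1.5)² = 2.25;  Var(D_2) = (7)² = 49
cov(D_1,D_2) = ρ·SD(D_1)·SD(D_2) = 0.8·1.5·7 = 8.4
Var(2D_1 + 2D_2) = (2)²·Var(D_1) + (2)²·Var(D_2) + 2·(2)·(2)·cov(D_1,D_2)
= 4·2.25 + 4·49 + 8·8.4 = 272.2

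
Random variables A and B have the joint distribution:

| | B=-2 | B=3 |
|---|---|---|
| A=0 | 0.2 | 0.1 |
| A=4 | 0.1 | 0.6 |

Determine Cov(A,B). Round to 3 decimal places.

E[A] = 2.8,  E[B] = 1.5
E[AB] = 6.4
Cov(A,B) = E[AB] − E[A]E[B] = 6.4 − (2.8)(1.5) = 2.2

2.200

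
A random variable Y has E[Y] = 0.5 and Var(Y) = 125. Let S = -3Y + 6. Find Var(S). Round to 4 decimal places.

Var(-3Y + 6) = (-3)²·Var(Y) = 9·125 = 1125

1125.0000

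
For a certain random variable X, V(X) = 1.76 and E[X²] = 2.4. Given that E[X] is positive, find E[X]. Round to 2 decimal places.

0.80

(E[X])² = E[X²] − V(X) = 2.4 − 1.76 = 0.64
E[X] = √0.64 = 0.8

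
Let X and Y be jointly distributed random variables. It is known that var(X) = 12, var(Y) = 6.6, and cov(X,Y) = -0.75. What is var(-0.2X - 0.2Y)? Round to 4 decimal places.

var(-0.2X - 0.2Y) = (-0.2)²·var(X) + (-0.2)²·var(Y) + 2·(-0.2)·(-0.2)·cov(X,Y)
= 0.04·12 + 0.04·6.6 + 0.08·-0.75 = 0.684

0.6840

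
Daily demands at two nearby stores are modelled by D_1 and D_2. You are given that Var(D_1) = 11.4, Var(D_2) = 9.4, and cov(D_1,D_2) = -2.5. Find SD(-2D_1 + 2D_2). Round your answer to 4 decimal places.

10.1587

Var(-2D_1 + 2D_2) = (-2)²·Var(D_1) + (2)²·Var(D_2) + 2·(-2)·(2)·cov(D_1,D_2)
= 4·11.4 + 4·9.4 + -8·-2.5 = 103.2
SD(-2D_1 + 2D_2) = √103.2 ≈ 10.1587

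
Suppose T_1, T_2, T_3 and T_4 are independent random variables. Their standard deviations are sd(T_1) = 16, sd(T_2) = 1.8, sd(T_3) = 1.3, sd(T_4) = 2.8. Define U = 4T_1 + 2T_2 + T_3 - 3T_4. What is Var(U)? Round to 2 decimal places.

Var(T_1) = 256, Var(T_2) = 3.24, Var(T_3) = 1.69, Var(T_4) = 7.84
By independence, Var(U) = (4)²Var(T_1) + (2)²Var(T_2) + (1)²Var(T_3) + (-3)²Var(T_4)
= (4)²·256 + (2)²·3.24 + (1)²·1.69 + (-3)²·7.84 = 4181.21

4181.21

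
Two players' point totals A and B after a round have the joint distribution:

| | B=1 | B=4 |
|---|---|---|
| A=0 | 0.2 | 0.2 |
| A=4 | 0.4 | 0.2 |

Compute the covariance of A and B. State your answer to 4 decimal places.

-0.4800

E[A] = 2.4,  E[B] = 2.2
E[AB] = 4.8
cov(A,B) = E[AB] − E[A]E[B] = 4.8 − (2.4)(2.2) = -0.48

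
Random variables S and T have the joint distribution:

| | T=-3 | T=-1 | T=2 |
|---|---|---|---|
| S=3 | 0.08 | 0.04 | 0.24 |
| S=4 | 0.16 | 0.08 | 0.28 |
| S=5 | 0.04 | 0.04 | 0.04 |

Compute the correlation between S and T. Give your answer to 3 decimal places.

-0.175

E[S] = 3.76,  E[T] = 0.12
E[ST] = 0.2
cov(S,T) = E[ST] − E[S]E[T] = 0.2 − (3.76)(0.12) = -0.2512
V(S) = 0.4224,  V(T) = 4.9056
ρ = -0.2512 / √(0.4224·4.9056) ≈ -0.175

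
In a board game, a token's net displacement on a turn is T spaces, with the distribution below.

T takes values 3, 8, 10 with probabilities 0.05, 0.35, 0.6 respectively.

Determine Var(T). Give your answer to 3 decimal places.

E[T] = (3)(0.05) + (8)(0.35) + (10)(0.6) = 8.95
E[T²] = (3)²(0.05) + (8)²(0.35) + (10)²(0.6) = 82.85
Var(T) = E[T²] − (E[T])² = 82.85 − (8.95)² = 2.7475

2.748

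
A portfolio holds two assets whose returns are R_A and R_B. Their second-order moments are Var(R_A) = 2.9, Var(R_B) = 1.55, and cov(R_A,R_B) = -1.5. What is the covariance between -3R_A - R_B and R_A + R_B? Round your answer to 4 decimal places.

cov(-3R_A - R_B, R_A + R_B) = (-3)(1)Var(R_A) + (-1)(1)Var(R_B) + [(-3)(1) + (-1)(1)]cov(R_A,R_B)
= -3·2.9 + -1·1.55 + -4·-1.5 = -4.25

-4.2500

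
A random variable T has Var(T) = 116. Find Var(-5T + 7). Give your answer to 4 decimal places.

2900.0000

Var(-5T + 7) = (-5)²·Var(T) = 25·116 = 2900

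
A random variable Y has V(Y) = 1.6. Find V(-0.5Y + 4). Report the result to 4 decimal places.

0.4000

V(-0.5Y + 4) = (-0.5)²·V(Y) = 0.25·1.6 = 0.4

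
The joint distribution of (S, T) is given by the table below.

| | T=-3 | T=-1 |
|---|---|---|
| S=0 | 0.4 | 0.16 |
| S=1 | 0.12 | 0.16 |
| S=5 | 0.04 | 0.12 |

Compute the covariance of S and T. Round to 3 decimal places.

E[S] = 1.08,  E[T] = -2.12
E[ST] = -1.72
cov(S,T) = E[ST] − E[S]E[T] = -1.72 − (1.08)(-2.12) = 0.5696

0.570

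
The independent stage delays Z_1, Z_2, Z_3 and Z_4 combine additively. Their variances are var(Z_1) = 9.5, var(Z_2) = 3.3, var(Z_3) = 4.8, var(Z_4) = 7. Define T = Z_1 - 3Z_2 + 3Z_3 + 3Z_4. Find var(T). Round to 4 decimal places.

By independence, var(T) = (1)²var(Z_1) + (-3)²var(Z_2) + (3)²var(Z_3) + (3)²var(Z_4)
= (1)²·9.5 + (-3)²·3.3 + (3)²·4.8 + (3)²·7 = 145.4

145.4000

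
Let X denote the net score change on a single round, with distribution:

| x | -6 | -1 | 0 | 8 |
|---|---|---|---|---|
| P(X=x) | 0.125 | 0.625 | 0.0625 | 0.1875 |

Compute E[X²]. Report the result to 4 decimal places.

17.1250

E[X²] = (-6)²(0.125) + (-1)²(0.625) + (0)²(0.0625) + (8)²(0.1875) = 17.125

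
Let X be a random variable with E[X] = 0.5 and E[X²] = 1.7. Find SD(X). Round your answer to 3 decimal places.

Var(X) = 1.7 − (0.5)² = 1.45
SD(X) = √1.45 ≈ 1.204

1.204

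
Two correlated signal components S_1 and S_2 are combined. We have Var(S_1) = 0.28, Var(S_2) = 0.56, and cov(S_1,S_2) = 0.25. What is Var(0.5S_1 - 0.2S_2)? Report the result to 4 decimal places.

Var(0.5S_1 - 0.2S_2) = (0.5)²·Var(S_1) + (-0.2)²·Var(S_2) + 2·(0.5)·(-0.2)·cov(S_1,S_2)
= 0.25·0.28 + 0.04·0.56 + -0.2·0.25 = 0.0424

0.0424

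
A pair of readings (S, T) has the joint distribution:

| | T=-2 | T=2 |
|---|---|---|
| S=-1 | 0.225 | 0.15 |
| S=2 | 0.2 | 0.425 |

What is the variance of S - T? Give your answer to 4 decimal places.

E[S] = 0.875,  E[T] = 0.3,  E[ST] = 1.05
Var(S) = 2.875 − (0.875)² = 2.109375;  Var(T) = 4 − (0.3)² = 3.91
cov(S,T) = 1.05 − (0.875)(0.3) = 0.7875
Var(S - T) = (1)²·2.109375 + (-1)²·3.91 + 2·(1)·(-1)·0.7875 = 4.444375

4.4444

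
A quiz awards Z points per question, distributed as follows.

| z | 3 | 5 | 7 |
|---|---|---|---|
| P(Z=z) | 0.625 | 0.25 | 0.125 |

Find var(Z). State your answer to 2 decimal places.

E[Z] = (3)(0.625) + (5)(0.25) + (7)(0.125) = 4
E[Z²] = (3)²(0.625) + (5)²(0.25) + (7)²(0.125) = 18
var(Z) = E[Z²] − (E[Z])² = 18 − (4)² = 2

2.00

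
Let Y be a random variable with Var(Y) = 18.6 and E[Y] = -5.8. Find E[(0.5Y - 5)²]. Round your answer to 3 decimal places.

E[0.5Y - 5] = 0.5·-5.8 − 5 = -7.9
Var(0.5Y - 5) = (0.5)²·18.6 = 4.65
E[(0.5Y - 5)²] = Var((0.5Y - 5)) + (E[(0.5Y - 5)])² = 4.65 + (-7.9)² = 67.06

67.060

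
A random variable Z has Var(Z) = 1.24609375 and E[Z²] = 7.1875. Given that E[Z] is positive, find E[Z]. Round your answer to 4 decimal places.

2.4375

(E[Z])² = E[Z²] − Var(Z) = 7.1875 − 1.24609375 = 5.94140625
E[Z] = √5.94140625 = 2.4375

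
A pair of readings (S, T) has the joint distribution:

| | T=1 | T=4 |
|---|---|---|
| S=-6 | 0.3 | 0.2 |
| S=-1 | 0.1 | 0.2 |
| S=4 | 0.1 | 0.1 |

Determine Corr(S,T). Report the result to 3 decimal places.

0.128

E[S] = -2.5,  E[T] = 2.5
E[ST] = -5.5
Cov(S,T) = E[ST] − E[S]E[T] = -5.5 − (-2.5)(2.5) = 0.75
var(S) = 15.25,  var(T) = 2.25
ρ = 0.75 / √(15.25·2.25) ≈ 0.128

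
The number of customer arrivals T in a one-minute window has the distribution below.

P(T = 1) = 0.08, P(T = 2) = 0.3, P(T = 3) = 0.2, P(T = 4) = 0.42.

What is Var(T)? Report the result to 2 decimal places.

1.04

E[T] = (1)(0.08) + (2)(0.3) + (3)(0.2) + (4)(0.42) = 2.96
E[T²] = (1)²(0.08) + (2)²(0.3) + (3)²(0.2) + (4)²(0.42) = 9.8
Var(T) = E[T²] − (E[T])² = 9.8 − (2.96)² = 1.0384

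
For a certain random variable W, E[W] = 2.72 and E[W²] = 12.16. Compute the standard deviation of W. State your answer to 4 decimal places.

Var(W) = 12.16 − (2.72)² = 4.7616
sd(W) = √4.7616 ≈ 2.1821

2.1821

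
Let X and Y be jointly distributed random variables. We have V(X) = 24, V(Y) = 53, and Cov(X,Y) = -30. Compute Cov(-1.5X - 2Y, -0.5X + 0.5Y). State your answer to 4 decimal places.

Cov(-1.5X - 2Y, -0.5X + 0.5Y) = (-1.5)(-0.5)V(X) + (-2)(0.5)V(Y) + [(-1.5)(0.5) + (-2)(-0.5)]Cov(X,Y)
= 0.75·24 + -1·53 + 0.25·-30 = -42.5

-42.5000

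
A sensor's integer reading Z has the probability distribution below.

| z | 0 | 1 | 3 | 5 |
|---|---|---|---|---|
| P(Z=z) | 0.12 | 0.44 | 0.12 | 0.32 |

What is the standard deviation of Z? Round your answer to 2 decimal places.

E[Z] = (0)(0.12) + (1)(0.44) + (3)(0.12) + (5)(0.32) = 2.4
E[Z²] = (0)²(0.12) + (1)²(0.44) + (3)²(0.12) + (5)²(0.32) = 9.52
Var(Z) = E[Z²] − (E[Z])² = 9.52 − (2.4)² = 3.76
sd(Z) = √3.76 ≈ 1.94

1.94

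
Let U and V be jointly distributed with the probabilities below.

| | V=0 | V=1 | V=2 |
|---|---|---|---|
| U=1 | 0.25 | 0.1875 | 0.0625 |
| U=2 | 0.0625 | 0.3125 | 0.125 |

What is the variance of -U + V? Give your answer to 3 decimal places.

E[U] = 1.5,  E[V] = 0.875,  E[UV] = 1.4375
Var(U) = 2.5 − (1.5)² = 0.25;  Var(V) = 1.25 − (0.875)² = 0.484375
Cov(U,V) = 1.4375 − (1.5)(0.875) = 0.125
Var(-U + V) = (-1)²·0.25 + (1)²·0.484375 + 2·(-1)·(1)·0.125 = 0.484375

0.484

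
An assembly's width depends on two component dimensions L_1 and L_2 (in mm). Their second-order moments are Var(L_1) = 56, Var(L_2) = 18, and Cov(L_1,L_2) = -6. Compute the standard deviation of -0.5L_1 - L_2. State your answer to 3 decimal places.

5.099

Var(-0.5L_1 - L_2) = (-0.5)²·Var(L_1) + (-1)²·Var(L_2) + 2·(-0.5)·(-1)·Cov(L_1,L_2)
= 0.25·56 + 1·18 + 1·-6 = 26
σ(-0.5L_1 - L_2) = √26 ≈ 5.099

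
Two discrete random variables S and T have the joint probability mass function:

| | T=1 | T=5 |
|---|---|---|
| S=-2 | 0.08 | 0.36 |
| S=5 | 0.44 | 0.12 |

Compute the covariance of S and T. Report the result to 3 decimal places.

-4.166

E[S] = 1.92,  E[T] = 2.92
E[ST] = 1.44
Cov(S,T) = E[ST] − E[S]E[T] = 1.44 − (1.92)(2.92) = -4.1664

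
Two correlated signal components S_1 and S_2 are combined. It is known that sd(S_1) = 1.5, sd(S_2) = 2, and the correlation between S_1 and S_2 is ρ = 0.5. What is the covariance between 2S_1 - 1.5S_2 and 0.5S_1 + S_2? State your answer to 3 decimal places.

V(S_1) = (1.5)² = 2.25;  V(S_2) = (2)² = 4
cov(S_1,S_2) = ρ·sd(S_1)·sd(S_2) = 0.5·1.5·2 = 1.5
cov(2S_1 - 1.5S_2, 0.5S_1 + S_2) = (2)(0.5)V(S_1) + (-1.5)(1)V(S_2) + [(2)(1) + (-1.5)(0.5)]cov(S_1,S_2)
= 1·2.25 + -1.5·4 + 1.25·1.5 = -1.875

-1.875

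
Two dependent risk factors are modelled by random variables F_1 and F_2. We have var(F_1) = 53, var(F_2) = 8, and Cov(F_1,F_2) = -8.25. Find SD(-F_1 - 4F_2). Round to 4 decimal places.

10.7238

var(-F_1 - 4F_2) = (-1)²·var(F_1) + (-4)²·var(F_2) + 2·(-1)·(-4)·Cov(F_1,F_2)
= 1·53 + 16·8 + 8·-8.25 = 115
SD(-F_1 - 4F_2) = √115 ≈ 10.7238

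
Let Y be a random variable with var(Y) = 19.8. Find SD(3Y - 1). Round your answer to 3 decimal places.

var(3Y - 1) = (3)²·19.8 = 178.2
SD(3Y - 1) = √178.2 ≈ 13.349

13.349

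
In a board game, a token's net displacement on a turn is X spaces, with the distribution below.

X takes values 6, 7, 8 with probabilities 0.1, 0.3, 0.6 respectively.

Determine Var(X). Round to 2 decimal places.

0.45

E[X] = (6)(0.1) + (7)(0.3) + (8)(0.6) = 7.5
E[X²] = (6)²(0.1) + (7)²(0.3) + (8)²(0.6) = 56.7
Var(X) = E[X²] − (E[X])² = 56.7 − (7.5)² = 0.45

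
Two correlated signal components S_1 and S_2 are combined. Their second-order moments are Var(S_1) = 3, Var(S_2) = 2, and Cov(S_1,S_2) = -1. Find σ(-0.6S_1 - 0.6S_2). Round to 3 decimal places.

Var(-0.6S_1 - 0.6S_2) = (-0.6)²·Var(S_1) + (-0.6)²·Var(S_2) + 2·(-0.6)·(-0.6)·Cov(S_1,S_2)
= 0.36·3 + 0.36·2 + 0.72·-1 = 1.08
σ(-0.6S_1 - 0.6S_2) = √1.08 ≈ 1.039

1.039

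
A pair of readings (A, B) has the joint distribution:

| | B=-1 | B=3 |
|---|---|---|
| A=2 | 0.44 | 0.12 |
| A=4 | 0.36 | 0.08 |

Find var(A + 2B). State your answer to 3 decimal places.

E[A] = 2.88,  E[B] = -0.2,  E[AB] = -0.64
var(A) = 9.28 − (2.88)² = 0.9856;  var(B) = 2.6 − (-0.2)² = 2.56
Cov(A,B) = -0.64 − (2.88)(-0.2) = -0.064
var(A + 2B) = (1)²·0.9856 + (2)²·2.56 + 2·(1)·(2)·-0.064 = 10.9696

10.970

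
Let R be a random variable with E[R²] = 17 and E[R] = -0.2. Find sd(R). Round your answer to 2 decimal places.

4.12

V(R) = 17 − (-0.2)² = 16.96
sd(R) = √16.96 ≈ 4.12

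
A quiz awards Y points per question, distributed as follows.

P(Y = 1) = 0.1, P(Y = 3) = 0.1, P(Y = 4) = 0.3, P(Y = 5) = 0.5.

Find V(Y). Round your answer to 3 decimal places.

1.490

E[Y] = (1)(0.1) + (3)(0.1) + (4)(0.3) + (5)(0.5) = 4.1
E[Y²] = (1)²(0.1) + (3)²(0.1) + (4)²(0.3) + (5)²(0.5) = 18.3
V(Y) = E[Y²] − (E[Y])² = 18.3 − (4.1)² = 1.49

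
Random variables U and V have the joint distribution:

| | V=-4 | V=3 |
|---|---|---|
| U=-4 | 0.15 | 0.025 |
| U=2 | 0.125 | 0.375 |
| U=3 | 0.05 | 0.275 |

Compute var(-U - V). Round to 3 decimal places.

E[U] = 1.275,  E[V] = 0.725,  E[UV] = 5.225
var(U) = 7.725 − (1.275)² = 6.099375;  var(V) = 11.275 − (0.725)² = 10.749375
Cov(U,V) = 5.225 − (1.275)(0.725) = 4.300625
var(-U - V) = (-1)²·6.099375 + (-1)²·10.749375 + 2·(-1)·(-1)·4.300625 = 25.45

25.450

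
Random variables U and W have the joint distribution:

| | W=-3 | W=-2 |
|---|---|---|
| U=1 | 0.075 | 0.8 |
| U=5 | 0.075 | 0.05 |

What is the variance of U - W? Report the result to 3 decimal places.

E[U] = 1.5,  E[W] = -2.15,  E[UW] = -3.45
Var(U) = 4 − (1.5)² = 1.75;  Var(W) = 4.75 − (-2.15)² = 0.1275
Cov(U,W) = -3.45 − (1.5)(-2.15) = -0.225
Var(U - W) = (1)²·1.75 + (-1)²·0.1275 + 2·(1)·(-1)·-0.225 = 2.3275

2.328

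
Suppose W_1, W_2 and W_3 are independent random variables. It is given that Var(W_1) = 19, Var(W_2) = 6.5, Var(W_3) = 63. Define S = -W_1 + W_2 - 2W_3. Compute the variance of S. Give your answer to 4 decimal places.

277.5000

By independence, Var(S) = (-1)²Var(W_1) + (1)²Var(W_2) + (-2)²Var(W_3)
= (-1)²·19 + (1)²·6.5 + (-2)²·63 = 277.5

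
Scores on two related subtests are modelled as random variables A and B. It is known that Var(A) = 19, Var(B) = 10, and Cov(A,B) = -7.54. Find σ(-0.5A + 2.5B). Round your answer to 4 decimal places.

9.2790

Var(-0.5A + 2.5B) = (-0.5)²·Var(A) + (2.5)²·Var(B) + 2·(-0.5)·(2.5)·Cov(A,B)
= 0.25·19 + 6.25·10 + -2.5·-7.54 = 86.1
σ(-0.5A + 2.5B) = √86.1 ≈ 9.2790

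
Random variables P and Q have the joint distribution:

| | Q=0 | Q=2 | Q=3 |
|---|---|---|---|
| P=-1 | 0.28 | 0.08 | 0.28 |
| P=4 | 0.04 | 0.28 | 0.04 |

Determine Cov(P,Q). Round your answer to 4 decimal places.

0.3760

E[P] = 0.8,  E[Q] = 1.68
E[PQ] = 1.72
Cov(P,Q) = E[PQ] − E[P]E[Q] = 1.72 − (0.8)(1.68) = 0.376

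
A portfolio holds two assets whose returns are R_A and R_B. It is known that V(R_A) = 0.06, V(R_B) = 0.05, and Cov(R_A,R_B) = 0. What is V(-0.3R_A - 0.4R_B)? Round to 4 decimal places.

0.0134

V(-0.3R_A - 0.4R_B) = (-0.3)²·V(R_A) + (-0.4)²·V(R_B) + 2·(-0.3)·(-0.4)·Cov(R_A,R_B)
= 0.09·0.06 + 0.16·0.05 + 0.24·0 = 0.0134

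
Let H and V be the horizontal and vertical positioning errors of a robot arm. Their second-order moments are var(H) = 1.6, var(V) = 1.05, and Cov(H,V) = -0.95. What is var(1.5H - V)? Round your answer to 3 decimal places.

var(1.5H - V) = (1.5)²·var(H) + (-1)²·var(V) + 2·(1.5)·(-1)·Cov(H,V)
= 2.25·1.6 + 1·1.05 + -3·-0.95 = 7.5

7.500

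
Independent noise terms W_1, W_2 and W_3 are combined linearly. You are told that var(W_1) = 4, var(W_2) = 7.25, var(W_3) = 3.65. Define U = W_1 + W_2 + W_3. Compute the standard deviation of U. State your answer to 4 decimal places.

3.8601

By independence, var(U) = (1)²var(W_1) + (1)²var(W_2) + (1)²var(W_3)
= (1)²·4 + (1)²·7.25 + (1)²·3.65 = 14.9
sd(U) = √14.9 ≈ 3.8601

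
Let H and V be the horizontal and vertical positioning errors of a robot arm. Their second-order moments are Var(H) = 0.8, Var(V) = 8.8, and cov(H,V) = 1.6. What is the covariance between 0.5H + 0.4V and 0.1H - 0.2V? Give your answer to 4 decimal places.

cov(0.5H + 0.4V, 0.1H - 0.2V) = (0.5)(0.1)Var(H) + (0.4)(-0.2)Var(V) + [(0.5)(-0.2) + (0.4)(0.1)]cov(H,V)
= 0.05·0.8 + -0.08·8.8 + -0.06·1.6 = -0.76

-0.7600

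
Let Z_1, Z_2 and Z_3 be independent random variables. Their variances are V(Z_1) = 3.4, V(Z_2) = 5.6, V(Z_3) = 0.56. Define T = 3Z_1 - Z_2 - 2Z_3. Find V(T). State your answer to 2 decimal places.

38.44

By independence, V(T) = (3)²V(Z_1) + (-1)²V(Z_2) + (-2)²V(Z_3)
= (3)²·3.4 + (-1)²·5.6 + (-2)²·0.56 = 38.44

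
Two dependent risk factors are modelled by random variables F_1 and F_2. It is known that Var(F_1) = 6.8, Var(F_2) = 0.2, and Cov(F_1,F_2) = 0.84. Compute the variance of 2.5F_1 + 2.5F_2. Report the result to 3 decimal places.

54.250

Var(2.5F_1 + 2.5F_2) = (2.5)²·Var(F_1) + (2.5)²·Var(F_2) + 2·(2.5)·(2.5)·Cov(F_1,F_2)
= 6.25·6.8 + 6.25·0.2 + 12.5·0.84 = 54.25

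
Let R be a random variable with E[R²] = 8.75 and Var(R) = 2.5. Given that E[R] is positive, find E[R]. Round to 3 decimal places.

(E[R])² = E[R²] − Var(R) = 8.75 − 2.5 = 6.25
E[R] = √6.25 = 2.5

2.500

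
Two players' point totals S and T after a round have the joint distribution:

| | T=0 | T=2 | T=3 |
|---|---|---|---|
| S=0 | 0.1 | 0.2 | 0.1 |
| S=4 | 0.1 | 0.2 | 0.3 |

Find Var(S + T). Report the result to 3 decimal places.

E[S] = 2.4,  E[T] = 2,  E[ST] = 5.2
Var(S) = 9.6 − (2.4)² = 3.84;  Var(T) = 5.2 − (2)² = 1.2
Cov(S,T) = 5.2 − (2.4)(2) = 0.4
Var(S + T) = (1)²·3.84 + (1)²·1.2 + 2·(1)·(1)·0.4 = 5.84

5.840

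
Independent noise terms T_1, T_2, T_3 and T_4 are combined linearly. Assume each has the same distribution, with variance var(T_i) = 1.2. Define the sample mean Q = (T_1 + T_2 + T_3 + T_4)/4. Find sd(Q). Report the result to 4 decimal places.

By independence, var(Q) = (0.25)²var(T_1) + (0.25)²var(T_2) + (0.25)²var(T_3) + (0.25)²var(T_4)
= (0.25)²·1.2 + (0.25)²·1.2 + (0.25)²·1.2 + (0.25)²·1.2 = 0.3
sd(Q) = √0.3 ≈ 0.5477

0.5477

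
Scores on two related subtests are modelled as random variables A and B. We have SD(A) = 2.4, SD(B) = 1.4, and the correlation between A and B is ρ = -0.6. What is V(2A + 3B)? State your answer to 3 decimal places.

16.488

V(A) = (2.4)² = 5.76;  V(B) = (1.4)² = 1.96
Cov(A,B) = ρ·SD(A)·SD(B) = -0.6·2.4·1.4 = -2.016
V(2A + 3B) = (2)²·V(A) + (3)²·V(B) + 2·(2)·(3)·Cov(A,B)
= 4·5.76 + 9·1.96 + 12·-2.016 = 16.488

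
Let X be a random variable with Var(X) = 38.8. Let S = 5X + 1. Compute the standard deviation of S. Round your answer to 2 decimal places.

Var(5X + 1) = (5)²·38.8 = 970
SD(S) = √970 ≈ 31.14

31.14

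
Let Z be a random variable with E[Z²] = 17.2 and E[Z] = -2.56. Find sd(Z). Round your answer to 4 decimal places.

V(Z) = 17.2 − (-2.56)² = 10.6464
sd(Z) = √10.6464 ≈ 3.2629

3.2629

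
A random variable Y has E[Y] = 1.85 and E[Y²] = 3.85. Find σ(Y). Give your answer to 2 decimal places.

0.65

Var(Y) = 3.85 − (1.85)² = 0.4275
σ(Y) = √0.4275 ≈ 0.65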